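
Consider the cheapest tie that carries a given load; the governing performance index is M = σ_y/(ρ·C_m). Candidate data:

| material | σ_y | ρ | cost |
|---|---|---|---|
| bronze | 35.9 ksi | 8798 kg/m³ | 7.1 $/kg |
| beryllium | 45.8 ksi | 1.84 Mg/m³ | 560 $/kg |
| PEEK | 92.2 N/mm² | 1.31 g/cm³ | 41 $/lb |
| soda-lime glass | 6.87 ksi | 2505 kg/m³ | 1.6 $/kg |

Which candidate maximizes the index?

After converting to SI:
  bronze: σ_y = 247.5 MPa, ρ = 8798 kg/m³, cost = 7.100 $/kg
  beryllium: σ_y = 315.8 MPa, ρ = 1840 kg/m³, cost = 560.0 $/kg
  PEEK: σ_y = 92.20 MPa, ρ = 1310 kg/m³, cost = 90.39 $/kg
  soda-lime glass: σ_y = 47.37 MPa, ρ = 2505 kg/m³, cost = 1.600 $/kg
  soda-lime glass: M = 11.8 kN·m per $
  bronze: M = 3.96 kN·m per $
  PEEK: M = 0.779 kN·m per $
  beryllium: M = 0.306 kN·m per $
Highest index: soda-lime glass.

soda-lime glass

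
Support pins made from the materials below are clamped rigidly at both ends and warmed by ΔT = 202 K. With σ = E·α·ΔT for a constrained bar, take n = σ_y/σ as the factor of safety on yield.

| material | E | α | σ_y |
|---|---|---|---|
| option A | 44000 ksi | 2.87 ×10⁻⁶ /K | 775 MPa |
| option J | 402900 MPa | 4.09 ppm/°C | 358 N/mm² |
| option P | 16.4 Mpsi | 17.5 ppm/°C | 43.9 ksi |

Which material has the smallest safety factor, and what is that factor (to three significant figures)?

option P, n = 0.757

Converting E to GPa, α to ×10⁻⁶/K, σ_y to MPa, then σ and n for each:
  option A: E = 303.4, α = 2.87, σ_y = 775.0 → σ = 176 MPa, n = 4.41
  option J: E = 402.9, α = 4.09, σ_y = 358.0 → σ = 333 MPa, n = 1.08
  option P: E = 113.1, α = 17.5, σ_y = 302.7 → σ = 400 MPa, n = 0.757
The minimum is option P at n = 0.757.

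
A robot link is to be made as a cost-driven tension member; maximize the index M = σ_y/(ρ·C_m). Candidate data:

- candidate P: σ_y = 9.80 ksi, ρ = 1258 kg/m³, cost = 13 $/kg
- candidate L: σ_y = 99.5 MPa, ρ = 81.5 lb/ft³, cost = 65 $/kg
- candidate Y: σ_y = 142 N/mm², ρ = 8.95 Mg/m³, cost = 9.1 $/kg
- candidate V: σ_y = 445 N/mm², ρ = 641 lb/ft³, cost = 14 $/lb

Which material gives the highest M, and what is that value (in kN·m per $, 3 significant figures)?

candidate P, M = 4.13 kN·m per $

After converting to SI:
  candidate P: σ_y = 67.57 MPa, ρ = 1258 kg/m³, cost = 13.00 $/kg
  candidate L: σ_y = 99.50 MPa, ρ = 1306 kg/m³, cost = 65.00 $/kg
  candidate Y: σ_y = 142.0 MPa, ρ = 8950 kg/m³, cost = 9.100 $/kg
  candidate V: σ_y = 445.0 MPa, ρ = 10270 kg/m³, cost = 30.86 $/kg
  candidate P: M = 4.13 kN·m per $
  candidate Y: M = 1.74 kN·m per $
  candidate V: M = 1.40 kN·m per $
  candidate L: M = 1.17 kN·m per $
Highest index: candidate P.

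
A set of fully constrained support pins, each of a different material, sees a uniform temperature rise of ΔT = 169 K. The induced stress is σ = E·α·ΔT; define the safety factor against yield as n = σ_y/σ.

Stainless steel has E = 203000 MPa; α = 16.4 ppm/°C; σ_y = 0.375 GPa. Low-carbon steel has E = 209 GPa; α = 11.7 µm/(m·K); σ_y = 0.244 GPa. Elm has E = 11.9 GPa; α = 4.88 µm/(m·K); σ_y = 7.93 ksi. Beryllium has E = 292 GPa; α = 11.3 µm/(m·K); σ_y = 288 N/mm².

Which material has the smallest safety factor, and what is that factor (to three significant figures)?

Per material, after unit conversion:
  stainless steel: E = 203.0, α = 16.4, σ_y = 375.0 → σ = 563 MPa, n = 0.667
  low-carbon steel: E = 209.0, α = 11.7, σ_y = 244.0 → σ = 413 MPa, n = 0.590
  elm: E = 11.90, α = 4.88, σ_y = 54.68 → σ = 9.81 MPa, n = 5.57
  beryllium: E = 292.0, α = 11.3, σ_y = 288.0 → σ = 558 MPa, n = 0.516
Beryllium has the lowest safety factor, n = 0.516.

beryllium, n = 0.516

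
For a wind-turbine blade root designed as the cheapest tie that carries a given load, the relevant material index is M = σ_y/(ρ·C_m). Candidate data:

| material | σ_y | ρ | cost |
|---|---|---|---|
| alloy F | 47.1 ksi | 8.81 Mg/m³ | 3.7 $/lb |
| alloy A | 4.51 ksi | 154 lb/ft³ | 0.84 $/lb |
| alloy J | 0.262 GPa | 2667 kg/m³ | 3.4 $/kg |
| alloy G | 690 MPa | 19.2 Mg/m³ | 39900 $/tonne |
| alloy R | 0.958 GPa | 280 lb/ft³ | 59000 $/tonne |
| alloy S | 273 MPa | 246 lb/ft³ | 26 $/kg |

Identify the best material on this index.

alloy J

Normalizing units and computing the index:
  alloy F: σ_y = 324.7 MPa, ρ = 8810 kg/m³, cost = 8.157 $/kg
  alloy A: σ_y = 31.10 MPa, ρ = 2467 kg/m³, cost = 1.852 $/kg
  alloy J: σ_y = 262.0 MPa, ρ = 2667 kg/m³, cost = 3.400 $/kg
  alloy G: σ_y = 690.0 MPa, ρ = 19200 kg/m³, cost = 39.90 $/kg
  alloy R: σ_y = 958.0 MPa, ρ = 4485 kg/m³, cost = 59.00 $/kg
  alloy S: σ_y = 273.0 MPa, ρ = 3941 kg/m³, cost = 26.00 $/kg
  alloy J: M = 28.9 kN·m per $
  alloy A: M = 6.81 kN·m per $
  alloy F: M = 4.52 kN·m per $
  alloy R: M = 3.62 kN·m per $
  alloy S: M = 2.66 kN·m per $
  alloy G: M = 0.901 kN·m per $
Alloy J ranks first.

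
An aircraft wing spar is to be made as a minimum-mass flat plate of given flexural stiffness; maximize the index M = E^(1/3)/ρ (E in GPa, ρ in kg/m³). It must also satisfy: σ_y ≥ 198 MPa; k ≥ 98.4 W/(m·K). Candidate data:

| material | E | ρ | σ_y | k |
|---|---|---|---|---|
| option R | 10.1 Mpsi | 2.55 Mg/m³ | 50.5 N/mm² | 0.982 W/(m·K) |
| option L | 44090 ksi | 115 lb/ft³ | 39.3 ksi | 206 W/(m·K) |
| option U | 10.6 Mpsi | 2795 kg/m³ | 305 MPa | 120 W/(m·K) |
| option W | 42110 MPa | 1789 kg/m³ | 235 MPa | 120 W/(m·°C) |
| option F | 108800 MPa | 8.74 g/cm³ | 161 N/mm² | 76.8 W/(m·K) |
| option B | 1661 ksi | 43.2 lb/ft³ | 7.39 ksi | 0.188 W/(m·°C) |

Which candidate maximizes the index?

Screen on constraints: σ_y ≥ 198 MPa; k ≥ 98.4 W/(m·K). Survivors: option L, option U, option W.
Normalizing units and computing the index:
  option L: E = 304.0 GPa, ρ = 1842 kg/m³
  option U: E = 73.08 GPa, ρ = 2795 kg/m³
  option W: E = 42.11 GPa, ρ = 1789 kg/m³
  option L: M = 3.65×10⁻³
  option W: M = 1.94×10⁻³
  option U: M = 1.50×10⁻³
Highest index: option L.

option L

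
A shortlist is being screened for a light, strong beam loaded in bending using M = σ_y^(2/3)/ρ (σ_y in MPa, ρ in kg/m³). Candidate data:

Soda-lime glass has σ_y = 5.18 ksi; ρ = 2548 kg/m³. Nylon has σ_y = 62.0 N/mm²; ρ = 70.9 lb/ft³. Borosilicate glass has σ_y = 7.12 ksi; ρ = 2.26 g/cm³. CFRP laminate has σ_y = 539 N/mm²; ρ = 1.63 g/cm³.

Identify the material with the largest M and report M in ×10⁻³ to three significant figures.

CFRP laminate, M = 40.6×10⁻³

Convert each candidate to consistent units, then evaluate M:
  soda-lime glass: σ_y = 35.71 MPa, ρ = 2548 kg/m³
  nylon: σ_y = 62.00 MPa, ρ = 1136 kg/m³
  borosilicate glass: σ_y = 49.09 MPa, ρ = 2260 kg/m³
  CFRP laminate: σ_y = 539.0 MPa, ρ = 1630 kg/m³
  CFRP laminate: M = 40.6×10⁻³
  nylon: M = 13.8×10⁻³
  borosilicate glass: M = 5.93×10⁻³
  soda-lime glass: M = 4.26×10⁻³
Highest index: CFRP laminate.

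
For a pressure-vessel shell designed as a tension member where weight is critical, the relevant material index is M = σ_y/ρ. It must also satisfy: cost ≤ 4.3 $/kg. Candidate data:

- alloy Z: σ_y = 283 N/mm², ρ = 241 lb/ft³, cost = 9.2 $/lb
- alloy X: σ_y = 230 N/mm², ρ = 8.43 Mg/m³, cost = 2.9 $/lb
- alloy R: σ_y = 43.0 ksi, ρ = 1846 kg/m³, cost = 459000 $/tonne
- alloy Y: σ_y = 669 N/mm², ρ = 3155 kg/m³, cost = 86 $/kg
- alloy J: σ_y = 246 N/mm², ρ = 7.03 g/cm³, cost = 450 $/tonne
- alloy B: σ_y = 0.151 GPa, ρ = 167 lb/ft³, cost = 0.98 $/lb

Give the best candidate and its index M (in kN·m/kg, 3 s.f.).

alloy B, M = 56.4 kN·m/kg

Screen on constraints: cost ≤ 4.3 $/kg. Survivors: alloy J, alloy B.
Convert each candidate to consistent units, then evaluate M:
  alloy J: σ_y = 246.0 MPa, ρ = 7030 kg/m³
  alloy B: σ_y = 151.0 MPa, ρ = 2675 kg/m³
  alloy B: M = 56.4 kN·m/kg
  alloy J: M = 35.0 kN·m/kg
Highest index: alloy B.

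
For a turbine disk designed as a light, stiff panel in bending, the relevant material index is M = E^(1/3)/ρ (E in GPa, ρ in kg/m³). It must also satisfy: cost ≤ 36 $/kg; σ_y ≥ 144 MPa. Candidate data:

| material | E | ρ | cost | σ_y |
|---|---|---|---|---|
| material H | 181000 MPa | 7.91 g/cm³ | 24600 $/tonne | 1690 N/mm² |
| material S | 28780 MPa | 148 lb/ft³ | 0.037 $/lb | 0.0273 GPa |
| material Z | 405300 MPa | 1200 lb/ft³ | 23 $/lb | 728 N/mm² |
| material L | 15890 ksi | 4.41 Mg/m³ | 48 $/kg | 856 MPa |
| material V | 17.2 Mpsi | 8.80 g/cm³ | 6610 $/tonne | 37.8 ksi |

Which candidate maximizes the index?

material H

Screen on constraints: cost ≤ 36 $/kg; σ_y ≥ 144 MPa. Survivors: material H, material V.
Normalizing units and computing the index:
  material H: E = 181.0 GPa, ρ = 7910 kg/m³
  material V: E = 118.6 GPa, ρ = 8800 kg/m³
  material H: M = 0.715×10⁻³
  material V: M = 0.558×10⁻³
Material H has the largest M.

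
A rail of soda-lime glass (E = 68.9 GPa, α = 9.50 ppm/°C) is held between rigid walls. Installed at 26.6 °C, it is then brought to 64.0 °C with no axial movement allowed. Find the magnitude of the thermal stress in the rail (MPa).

24.5 MPa

ΔT = 37.40 K. Constrained thermal stress σ = E·α·ΔT = 68.90×10³ MPa × 9.50×10⁻⁶ × 37.40 = 24.5 MPa (compressive).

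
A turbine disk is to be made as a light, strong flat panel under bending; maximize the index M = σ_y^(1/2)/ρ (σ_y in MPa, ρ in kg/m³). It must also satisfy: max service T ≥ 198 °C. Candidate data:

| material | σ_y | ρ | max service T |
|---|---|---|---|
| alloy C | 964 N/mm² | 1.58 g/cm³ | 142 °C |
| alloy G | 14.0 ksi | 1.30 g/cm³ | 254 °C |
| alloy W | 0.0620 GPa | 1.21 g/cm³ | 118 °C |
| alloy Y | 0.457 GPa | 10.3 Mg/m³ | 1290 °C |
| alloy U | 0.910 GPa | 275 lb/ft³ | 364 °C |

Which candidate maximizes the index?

Screen on constraints: max service T ≥ 198 °C. Survivors: alloy G, alloy Y, alloy U.
In SI units:
  alloy G: σ_y = 96.53 MPa, ρ = 1300 kg/m³
  alloy Y: σ_y = 457.0 MPa, ρ = 10300 kg/m³
  alloy U: σ_y = 910.0 MPa, ρ = 4405 kg/m³
  alloy G: M = 7.56×10⁻³
  alloy U: M = 6.85×10⁻³
  alloy Y: M = 2.08×10⁻³
The maximum is for alloy G.

alloy G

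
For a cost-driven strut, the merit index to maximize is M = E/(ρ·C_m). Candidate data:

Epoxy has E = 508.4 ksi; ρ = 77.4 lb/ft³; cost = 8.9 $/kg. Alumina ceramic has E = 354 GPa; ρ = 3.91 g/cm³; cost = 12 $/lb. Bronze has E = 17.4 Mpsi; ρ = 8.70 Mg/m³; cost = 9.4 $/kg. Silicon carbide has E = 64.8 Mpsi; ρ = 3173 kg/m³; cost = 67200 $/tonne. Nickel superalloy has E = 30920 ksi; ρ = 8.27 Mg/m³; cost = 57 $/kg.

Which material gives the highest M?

Normalizing units and computing the index:
  epoxy: E = 3.505 GPa, ρ = 1240 kg/m³, cost = 8.900 $/kg
  alumina ceramic: E = 354.0 GPa, ρ = 3910 kg/m³, cost = 26.46 $/kg
  bronze: E = 120.0 GPa, ρ = 8700 kg/m³, cost = 9.400 $/kg
  silicon carbide: E = 446.8 GPa, ρ = 3173 kg/m³, cost = 67.20 $/kg
  nickel superalloy: E = 213.2 GPa, ρ = 8270 kg/m³, cost = 57.00 $/kg
  alumina ceramic: M = 3.42 MN·m per $
  silicon carbide: M = 2.10 MN·m per $
  bronze: M = 1.47 MN·m per $
  nickel superalloy: M = 0.452 MN·m per $
  epoxy: M = 0.318 MN·m per $
Alumina ceramic has the largest M.

alumina ceramic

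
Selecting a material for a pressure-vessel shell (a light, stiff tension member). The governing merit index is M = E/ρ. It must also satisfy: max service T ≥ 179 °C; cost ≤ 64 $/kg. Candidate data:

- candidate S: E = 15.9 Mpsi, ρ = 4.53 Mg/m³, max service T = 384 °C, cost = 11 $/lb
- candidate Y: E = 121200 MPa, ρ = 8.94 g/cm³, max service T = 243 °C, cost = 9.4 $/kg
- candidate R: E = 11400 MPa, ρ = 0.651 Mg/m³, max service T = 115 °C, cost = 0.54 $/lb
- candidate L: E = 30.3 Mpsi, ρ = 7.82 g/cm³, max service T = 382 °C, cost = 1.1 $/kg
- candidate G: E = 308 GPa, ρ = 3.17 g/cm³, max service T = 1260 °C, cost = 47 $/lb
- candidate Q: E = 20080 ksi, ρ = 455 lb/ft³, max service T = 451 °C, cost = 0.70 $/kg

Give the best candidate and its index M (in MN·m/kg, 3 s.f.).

candidate L, M = 26.7 MN·m/kg

Screen on constraints: max service T ≥ 179 °C; cost ≤ 64 $/kg. Survivors: candidate S, candidate Y, candidate L, candidate Q.
Putting every candidate on a common basis:
  candidate S: E = 109.6 GPa, ρ = 4530 kg/m³
  candidate Y: E = 121.2 GPa, ρ = 8940 kg/m³
  candidate L: E = 208.9 GPa, ρ = 7820 kg/m³
  candidate Q: E = 138.4 GPa, ρ = 7288 kg/m³
  candidate L: M = 26.7 MN·m/kg
  candidate S: M = 24.2 MN·m/kg
  candidate Q: M = 19.0 MN·m/kg
  candidate Y: M = 13.6 MN·m/kg
Candidate L ranks first.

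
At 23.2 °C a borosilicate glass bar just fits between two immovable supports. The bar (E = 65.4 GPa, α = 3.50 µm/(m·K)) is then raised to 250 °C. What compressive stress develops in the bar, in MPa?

ΔT = 226.8 K. Constrained thermal stress σ = E·α·ΔT = 65.40×10³ MPa × 3.50×10⁻⁶ × 226.8 = 51.9 MPa (compressive).

51.9 MPa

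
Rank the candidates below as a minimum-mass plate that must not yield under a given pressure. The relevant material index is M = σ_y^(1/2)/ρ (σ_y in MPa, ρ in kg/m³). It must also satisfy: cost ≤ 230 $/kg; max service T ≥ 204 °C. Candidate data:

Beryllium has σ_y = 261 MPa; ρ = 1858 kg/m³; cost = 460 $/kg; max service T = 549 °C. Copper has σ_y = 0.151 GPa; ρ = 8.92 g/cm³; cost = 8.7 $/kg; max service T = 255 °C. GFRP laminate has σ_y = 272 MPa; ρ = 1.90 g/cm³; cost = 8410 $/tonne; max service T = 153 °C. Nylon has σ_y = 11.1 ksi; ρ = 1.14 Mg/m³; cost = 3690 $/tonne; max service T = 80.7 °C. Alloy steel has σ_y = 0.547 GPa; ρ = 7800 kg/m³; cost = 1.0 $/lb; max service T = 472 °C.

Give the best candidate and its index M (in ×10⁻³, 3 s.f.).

Screen on constraints: cost ≤ 230 $/kg; max service T ≥ 204 °C. Survivors: copper, alloy steel.
Normalizing units and computing the index:
  copper: σ_y = 151.0 MPa, ρ = 8920 kg/m³
  alloy steel: σ_y = 547.0 MPa, ρ = 7800 kg/m³
  alloy steel: M = 3.00×10⁻³
  copper: M = 1.38×10⁻³
Alloy steel ranks first.

alloy steel, M = 3.00×10⁻³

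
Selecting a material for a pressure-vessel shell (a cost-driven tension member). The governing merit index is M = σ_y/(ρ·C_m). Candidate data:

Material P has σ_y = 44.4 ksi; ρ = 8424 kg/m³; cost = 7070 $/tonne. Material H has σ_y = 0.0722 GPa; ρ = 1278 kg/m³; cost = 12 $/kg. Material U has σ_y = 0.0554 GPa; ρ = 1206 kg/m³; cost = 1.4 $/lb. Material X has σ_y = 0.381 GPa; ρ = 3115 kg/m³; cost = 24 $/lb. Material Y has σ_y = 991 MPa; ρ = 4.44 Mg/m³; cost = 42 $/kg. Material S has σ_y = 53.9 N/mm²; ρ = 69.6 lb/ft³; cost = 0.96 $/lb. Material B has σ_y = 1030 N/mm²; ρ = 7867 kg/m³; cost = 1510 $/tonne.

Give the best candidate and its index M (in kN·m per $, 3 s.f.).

material B, M = 86.7 kN·m per $

Normalizing units and computing the index:
  material P: σ_y = 306.1 MPa, ρ = 8424 kg/m³, cost = 7.070 $/kg
  material H: σ_y = 72.20 MPa, ρ = 1278 kg/m³, cost = 12.00 $/kg
  material U: σ_y = 55.40 MPa, ρ = 1206 kg/m³, cost = 3.086 $/kg
  material X: σ_y = 381.0 MPa, ρ = 3115 kg/m³, cost = 52.91 $/kg
  material Y: σ_y = 991.0 MPa, ρ = 4440 kg/m³, cost = 42.00 $/kg
  material S: σ_y = 53.90 MPa, ρ = 1115 kg/m³, cost = 2.116 $/kg
  material B: σ_y = 1030 MPa, ρ = 7867 kg/m³, cost = 1.510 $/kg
  material B: M = 86.7 kN·m per $
  material S: M = 22.8 kN·m per $
  material U: M = 14.9 kN·m per $
  material Y: M = 5.31 kN·m per $
  material P: M = 5.14 kN·m per $
  material H: M = 4.71 kN·m per $
  material X: M = 2.31 kN·m per $
Highest index: material B.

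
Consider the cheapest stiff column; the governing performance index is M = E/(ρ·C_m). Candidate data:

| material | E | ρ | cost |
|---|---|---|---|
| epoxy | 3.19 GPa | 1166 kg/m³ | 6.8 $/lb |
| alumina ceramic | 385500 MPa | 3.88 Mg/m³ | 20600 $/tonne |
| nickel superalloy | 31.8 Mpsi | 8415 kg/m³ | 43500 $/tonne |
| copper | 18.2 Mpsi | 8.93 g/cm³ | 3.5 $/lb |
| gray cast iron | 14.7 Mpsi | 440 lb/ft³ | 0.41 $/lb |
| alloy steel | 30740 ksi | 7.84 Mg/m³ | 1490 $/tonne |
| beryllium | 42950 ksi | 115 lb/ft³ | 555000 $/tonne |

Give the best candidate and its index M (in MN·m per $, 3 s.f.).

After converting to SI:
  epoxy: E = 3.190 GPa, ρ = 1166 kg/m³, cost = 14.99 $/kg
  alumina ceramic: E = 385.5 GPa, ρ = 3880 kg/m³, cost = 20.60 $/kg
  nickel superalloy: E = 219.3 GPa, ρ = 8415 kg/m³, cost = 43.50 $/kg
  copper: E = 125.5 GPa, ρ = 8930 kg/m³, cost = 7.716 $/kg
  gray cast iron: E = 101.4 GPa, ρ = 7048 kg/m³, cost = 0.9039 $/kg
  alloy steel: E = 211.9 GPa, ρ = 7840 kg/m³, cost = 1.490 $/kg
  beryllium: E = 296.1 GPa, ρ = 1842 kg/m³, cost = 555.0 $/kg
  alloy steel: M = 18.1 MN·m per $
  gray cast iron: M = 15.9 MN·m per $
  alumina ceramic: M = 4.82 MN·m per $
  copper: M = 1.82 MN·m per $
  nickel superalloy: M = 0.599 MN·m per $
  beryllium: M = 0.290 MN·m per $
  epoxy: M = 0.182 MN·m per $
Highest index: alloy steel.

alloy steel, M = 18.1 MN·m per $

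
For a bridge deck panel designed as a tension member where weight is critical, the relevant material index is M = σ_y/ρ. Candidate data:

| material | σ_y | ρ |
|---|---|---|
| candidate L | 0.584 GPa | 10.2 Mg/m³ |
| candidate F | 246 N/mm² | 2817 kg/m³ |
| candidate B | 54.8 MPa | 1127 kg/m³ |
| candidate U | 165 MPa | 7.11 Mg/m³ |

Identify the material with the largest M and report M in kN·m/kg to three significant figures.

In SI units:
  candidate L: σ_y = 584.0 MPa, ρ = 10200 kg/m³
  candidate F: σ_y = 246.0 MPa, ρ = 2817 kg/m³
  candidate B: σ_y = 54.80 MPa, ρ = 1127 kg/m³
  candidate U: σ_y = 165.0 MPa, ρ = 7110 kg/m³
  candidate F: M = 87.3 kN·m/kg
  candidate L: M = 57.3 kN·m/kg
  candidate B: M = 48.6 kN·m/kg
  candidate U: M = 23.2 kN·m/kg
The maximum is for candidate F.

candidate F, M = 87.3 kN·m/kg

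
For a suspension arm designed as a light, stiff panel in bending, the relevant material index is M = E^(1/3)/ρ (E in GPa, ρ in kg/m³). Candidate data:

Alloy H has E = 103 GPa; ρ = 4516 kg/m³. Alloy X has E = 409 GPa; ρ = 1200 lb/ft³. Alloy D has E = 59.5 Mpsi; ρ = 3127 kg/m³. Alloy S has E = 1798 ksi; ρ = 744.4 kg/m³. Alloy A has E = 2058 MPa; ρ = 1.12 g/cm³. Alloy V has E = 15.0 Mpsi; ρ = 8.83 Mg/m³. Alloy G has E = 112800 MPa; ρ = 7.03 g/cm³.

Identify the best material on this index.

alloy S

Normalizing units and computing the index:
  alloy H: E = 103.0 GPa, ρ = 4516 kg/m³
  alloy X: E = 409.0 GPa, ρ = 19220 kg/m³
  alloy D: E = 410.2 GPa, ρ = 3127 kg/m³
  alloy S: E = 12.40 GPa, ρ = 744.4 kg/m³
  alloy A: E = 2.058 GPa, ρ = 1120 kg/m³
  alloy V: E = 103.4 GPa, ρ = 8830 kg/m³
  alloy G: E = 112.8 GPa, ρ = 7030 kg/m³
  alloy S: M = 3.11×10⁻³
  alloy D: M = 2.38×10⁻³
  alloy A: M = 1.14×10⁻³
  alloy H: M = 1.04×10⁻³
  alloy G: M = 0.687×10⁻³
  alloy V: M = 0.532×10⁻³
  alloy X: M = 0.386×10⁻³
Alloy S has the largest M.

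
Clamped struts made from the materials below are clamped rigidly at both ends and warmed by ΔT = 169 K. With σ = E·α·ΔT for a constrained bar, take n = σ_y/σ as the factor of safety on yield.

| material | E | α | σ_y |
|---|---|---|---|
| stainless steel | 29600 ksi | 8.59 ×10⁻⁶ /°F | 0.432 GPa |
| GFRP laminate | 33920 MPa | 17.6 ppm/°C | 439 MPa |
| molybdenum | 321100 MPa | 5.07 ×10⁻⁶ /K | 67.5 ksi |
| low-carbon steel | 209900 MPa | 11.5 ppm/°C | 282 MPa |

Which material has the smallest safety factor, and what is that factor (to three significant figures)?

low-carbon steel, n = 0.691

Converting E to GPa, α to ×10⁻⁶/K, σ_y to MPa, then σ and n for each:
  stainless steel: E = 204.1, α = 15.5, σ_y = 432.0 → σ = 533 MPa, n = 0.810
  GFRP laminate: E = 33.92, α = 17.6, σ_y = 439.0 → σ = 101 MPa, n = 4.35
  molybdenum: E = 321.1, α = 5.07, σ_y = 465.4 → σ = 275 MPa, n = 1.69
  low-carbon steel: E = 209.9, α = 11.5, σ_y = 282.0 → σ = 408 MPa, n = 0.691
Smallest n: low-carbon steel with n = 0.691.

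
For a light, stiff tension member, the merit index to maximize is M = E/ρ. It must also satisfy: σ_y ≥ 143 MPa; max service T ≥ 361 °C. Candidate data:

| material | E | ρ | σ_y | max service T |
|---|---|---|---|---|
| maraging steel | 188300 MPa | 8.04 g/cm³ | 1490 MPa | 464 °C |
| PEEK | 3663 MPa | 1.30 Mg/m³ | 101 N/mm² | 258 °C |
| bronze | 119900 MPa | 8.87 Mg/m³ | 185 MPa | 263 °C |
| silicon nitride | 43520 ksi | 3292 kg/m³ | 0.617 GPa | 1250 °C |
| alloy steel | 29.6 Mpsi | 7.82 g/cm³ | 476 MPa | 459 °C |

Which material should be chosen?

silicon nitride

Screen on constraints: σ_y ≥ 143 MPa; max service T ≥ 361 °C. Survivors: maraging steel, silicon nitride, alloy steel.
After converting to SI:
  maraging steel: E = 188.3 GPa, ρ = 8040 kg/m³
  silicon nitride: E = 300.1 GPa, ρ = 3292 kg/m³
  alloy steel: E = 204.1 GPa, ρ = 7820 kg/m³
  silicon nitride: M = 91.1 MN·m/kg
  alloy steel: M = 26.1 MN·m/kg
  maraging steel: M = 23.4 MN·m/kg
The maximum is for silicon nitride.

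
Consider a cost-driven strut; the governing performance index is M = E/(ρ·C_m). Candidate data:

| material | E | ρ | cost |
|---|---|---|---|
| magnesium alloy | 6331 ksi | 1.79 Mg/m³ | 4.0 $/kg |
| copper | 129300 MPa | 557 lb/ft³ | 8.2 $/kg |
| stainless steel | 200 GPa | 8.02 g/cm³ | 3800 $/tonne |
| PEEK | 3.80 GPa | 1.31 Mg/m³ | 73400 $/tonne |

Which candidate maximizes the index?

stainless steel

Putting every candidate on a common basis:
  magnesium alloy: E = 43.65 GPa, ρ = 1790 kg/m³, cost = 4.000 $/kg
  copper: E = 129.3 GPa, ρ = 8922 kg/m³, cost = 8.200 $/kg
  stainless steel: E = 200.0 GPa, ρ = 8020 kg/m³, cost = 3.800 $/kg
  PEEK: E = 3.800 GPa, ρ = 1310 kg/m³, cost = 73.40 $/kg
  stainless steel: M = 6.56 MN·m per $
  magnesium alloy: M = 6.10 MN·m per $
  copper: M = 1.77 MN·m per $
  PEEK: M = 0.0395 MN·m per $
The maximum is for stainless steel.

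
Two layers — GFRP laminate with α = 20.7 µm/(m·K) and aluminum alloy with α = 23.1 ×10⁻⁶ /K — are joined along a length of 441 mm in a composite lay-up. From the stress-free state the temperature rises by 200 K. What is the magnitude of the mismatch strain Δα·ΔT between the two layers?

4.80×10⁻⁴

Δα = |20.7 − 23.1|×10⁻⁶/K = 2.40×10⁻⁶/K.
Mismatch strain = Δα·ΔT = 2.40×10⁻⁶ × 200.0 = 4.80×10⁻⁴.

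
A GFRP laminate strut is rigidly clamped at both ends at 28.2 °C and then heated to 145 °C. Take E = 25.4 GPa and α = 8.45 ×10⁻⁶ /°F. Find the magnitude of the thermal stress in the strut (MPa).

45.1 MPa

α = 8.45×10⁻⁶/°F × 9/5 = 15.2×10⁻⁶/K.
ΔT = 116.8 K. Constrained thermal stress σ = E·α·ΔT = 25.40×10³ MPa × 15.2×10⁻⁶ × 116.8 = 45.1 MPa (compressive).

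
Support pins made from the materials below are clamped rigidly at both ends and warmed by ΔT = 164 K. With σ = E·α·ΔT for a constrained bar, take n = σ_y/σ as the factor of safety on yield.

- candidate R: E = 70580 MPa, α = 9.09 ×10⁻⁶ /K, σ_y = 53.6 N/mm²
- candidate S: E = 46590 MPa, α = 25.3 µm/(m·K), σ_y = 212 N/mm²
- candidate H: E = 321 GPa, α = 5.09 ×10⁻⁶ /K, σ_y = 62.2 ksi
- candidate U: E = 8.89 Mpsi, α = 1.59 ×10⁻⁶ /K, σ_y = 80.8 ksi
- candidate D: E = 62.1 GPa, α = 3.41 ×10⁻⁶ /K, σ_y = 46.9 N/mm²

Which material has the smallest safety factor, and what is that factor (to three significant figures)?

With everything in SI (GPa, ×10⁻⁶/K, MPa):
  candidate R: E = 70.58, α = 9.09, σ_y = 53.60 → σ = 105 MPa, n = 0.509
  candidate S: E = 46.59, α = 25.3, σ_y = 212.0 → σ = 193 MPa, n = 1.10
  candidate H: E = 321.0, α = 5.09, σ_y = 428.9 → σ = 268 MPa, n = 1.60
  candidate U: E = 61.29, α = 1.59, σ_y = 557.1 → σ = 16.0 MPa, n = 34.9
  candidate D: E = 62.10, α = 3.41, σ_y = 46.90 → σ = 34.7 MPa, n = 1.35
Candidate R has the lowest safety factor, n = 0.509.

candidate R, n = 0.509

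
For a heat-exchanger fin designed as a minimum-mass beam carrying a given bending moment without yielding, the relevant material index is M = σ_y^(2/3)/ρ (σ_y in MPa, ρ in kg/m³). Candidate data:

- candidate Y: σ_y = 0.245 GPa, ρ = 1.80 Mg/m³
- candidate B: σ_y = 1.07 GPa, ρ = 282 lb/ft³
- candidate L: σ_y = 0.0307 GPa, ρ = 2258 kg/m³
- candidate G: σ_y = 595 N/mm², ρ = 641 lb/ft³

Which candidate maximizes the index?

candidate B

In SI units:
  candidate Y: σ_y = 245.0 MPa, ρ = 1800 kg/m³
  candidate B: σ_y = 1070 MPa, ρ = 4517 kg/m³
  candidate L: σ_y = 30.70 MPa, ρ = 2258 kg/m³
  candidate G: σ_y = 595.0 MPa, ρ = 10270 kg/m³
  candidate B: M = 23.2×10⁻³
  candidate Y: M = 21.8×10⁻³
  candidate G: M = 6.89×10⁻³
  candidate L: M = 4.34×10⁻³
The maximum is for candidate B.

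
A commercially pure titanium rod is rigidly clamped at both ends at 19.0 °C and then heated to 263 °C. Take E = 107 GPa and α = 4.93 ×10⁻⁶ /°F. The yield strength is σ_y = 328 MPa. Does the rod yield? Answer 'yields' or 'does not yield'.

α = 4.93×10⁻⁶/°F × 9/5 = 8.87×10⁻⁶/K.
ΔT = 244.0 K. Constrained thermal stress σ = E·α·ΔT = 107.0×10³ MPa × 8.87×10⁻⁶ × 244.0 = 232 MPa (compressive).
Compare to σ_y = 328 MPa: σ < σ_y, so it does not yield.

does not yield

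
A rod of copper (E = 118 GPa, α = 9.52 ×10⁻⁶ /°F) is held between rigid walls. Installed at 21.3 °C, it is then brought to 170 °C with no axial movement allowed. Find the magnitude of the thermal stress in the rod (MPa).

α = 9.52×10⁻⁶/°F × 9/5 = 17.1×10⁻⁶/K.
ΔT = 148.7 K. Constrained thermal stress σ = E·α·ΔT = 118.0×10³ MPa × 17.1×10⁻⁶ × 148.7 = 301 MPa (compressive).

301 MPa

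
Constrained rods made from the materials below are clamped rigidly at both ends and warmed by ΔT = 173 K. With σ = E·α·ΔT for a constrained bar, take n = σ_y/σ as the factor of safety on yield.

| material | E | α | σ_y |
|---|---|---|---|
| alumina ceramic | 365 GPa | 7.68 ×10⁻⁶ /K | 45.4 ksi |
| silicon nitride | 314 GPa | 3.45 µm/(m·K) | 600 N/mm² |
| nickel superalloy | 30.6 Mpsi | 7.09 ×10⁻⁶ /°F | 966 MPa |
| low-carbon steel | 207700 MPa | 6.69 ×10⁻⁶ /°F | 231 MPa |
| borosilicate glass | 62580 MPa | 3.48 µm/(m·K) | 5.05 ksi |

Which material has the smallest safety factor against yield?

low-carbon steel

Converting E to GPa, α to ×10⁻⁶/K, σ_y to MPa, then σ and n for each:
  alumina ceramic: E = 365.0, α = 7.68, σ_y = 313.0 → σ = 485 MPa, n = 0.645
  silicon nitride: E = 314.0, α = 3.45, σ_y = 600.0 → σ = 187 MPa, n = 3.20
  nickel superalloy: E = 211.0, α = 12.8, σ_y = 966.0 → σ = 466 MPa, n = 2.07
  low-carbon steel: E = 207.7, α = 12.0, σ_y = 231.0 → σ = 433 MPa, n = 0.534
  borosilicate glass: E = 62.58, α = 3.48, σ_y = 34.82 → σ = 37.7 MPa, n = 0.924
The minimum is low-carbon steel at n = 0.534.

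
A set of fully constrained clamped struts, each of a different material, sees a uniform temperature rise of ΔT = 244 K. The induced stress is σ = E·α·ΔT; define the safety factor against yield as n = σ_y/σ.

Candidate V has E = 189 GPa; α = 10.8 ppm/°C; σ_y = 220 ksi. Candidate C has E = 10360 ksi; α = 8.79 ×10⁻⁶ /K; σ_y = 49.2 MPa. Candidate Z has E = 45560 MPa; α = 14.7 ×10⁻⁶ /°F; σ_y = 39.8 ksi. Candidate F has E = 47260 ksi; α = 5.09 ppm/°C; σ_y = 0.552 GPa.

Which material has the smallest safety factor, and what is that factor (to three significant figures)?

candidate C, n = 0.321

Converting E to GPa, α to ×10⁻⁶/K, σ_y to MPa, then σ and n for each:
  candidate V: E = 189.0, α = 10.8, σ_y = 1517 → σ = 498 MPa, n = 3.05
  candidate C: E = 71.43, α = 8.79, σ_y = 49.20 → σ = 153 MPa, n = 0.321
  candidate Z: E = 45.56, α = 26.5, σ_y = 274.4 → σ = 294 MPa, n = 0.933
  candidate F: E = 325.8, α = 5.09, σ_y = 552.0 → σ = 405 MPa, n = 1.36
Candidate C has the lowest safety factor, n = 0.321.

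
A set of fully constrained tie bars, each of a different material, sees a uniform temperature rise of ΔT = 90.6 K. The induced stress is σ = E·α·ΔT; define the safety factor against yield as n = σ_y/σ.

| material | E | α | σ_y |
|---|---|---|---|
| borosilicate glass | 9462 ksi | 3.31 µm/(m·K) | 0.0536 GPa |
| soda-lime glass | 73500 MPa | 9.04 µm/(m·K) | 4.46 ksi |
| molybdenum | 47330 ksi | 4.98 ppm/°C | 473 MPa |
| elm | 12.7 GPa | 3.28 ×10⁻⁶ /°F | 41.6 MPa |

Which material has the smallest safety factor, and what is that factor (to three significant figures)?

soda-lime glass, n = 0.511

In consistent units (E in GPa, α in ×10⁻⁶/K, σ_y in MPa):
  borosilicate glass: E = 65.24, α = 3.31, σ_y = 53.60 → σ = 19.6 MPa, n = 2.74
  soda-lime glass: E = 73.50, α = 9.04, σ_y = 30.75 → σ = 60.2 MPa, n = 0.511
  molybdenum: E = 326.3, α = 4.98, σ_y = 473.0 → σ = 147 MPa, n = 3.21
  elm: E = 12.70, α = 5.90, σ_y = 41.60 → σ = 6.79 MPa, n = 6.12
Smallest n: soda-lime glass with n = 0.511.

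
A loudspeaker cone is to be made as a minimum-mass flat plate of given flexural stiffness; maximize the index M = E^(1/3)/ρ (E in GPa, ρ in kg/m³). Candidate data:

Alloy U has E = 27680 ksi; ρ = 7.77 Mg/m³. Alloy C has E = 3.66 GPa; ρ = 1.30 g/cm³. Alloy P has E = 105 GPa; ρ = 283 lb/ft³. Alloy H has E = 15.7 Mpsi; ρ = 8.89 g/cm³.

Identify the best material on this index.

alloy C

In SI units:
  alloy U: E = 190.8 GPa, ρ = 7770 kg/m³
  alloy C: E = 3.660 GPa, ρ = 1300 kg/m³
  alloy P: E = 105.0 GPa, ρ = 4533 kg/m³
  alloy H: E = 108.2 GPa, ρ = 8890 kg/m³
  alloy C: M = 1.19×10⁻³
  alloy P: M = 1.04×10⁻³
  alloy U: M = 0.741×10⁻³
  alloy H: M = 0.536×10⁻³
Alloy C has the largest M.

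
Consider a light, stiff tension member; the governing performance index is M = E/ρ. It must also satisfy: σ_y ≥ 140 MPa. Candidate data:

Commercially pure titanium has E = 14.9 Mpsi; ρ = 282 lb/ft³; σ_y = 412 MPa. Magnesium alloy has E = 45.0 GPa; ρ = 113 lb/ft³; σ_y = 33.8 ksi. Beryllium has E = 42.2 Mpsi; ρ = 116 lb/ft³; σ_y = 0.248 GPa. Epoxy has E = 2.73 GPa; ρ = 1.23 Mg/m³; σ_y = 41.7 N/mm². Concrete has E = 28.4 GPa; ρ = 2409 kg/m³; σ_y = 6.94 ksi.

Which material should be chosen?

beryllium

Screen on constraints: σ_y ≥ 140 MPa. Survivors: commercially pure titanium, magnesium alloy, beryllium.
After converting to SI:
  commercially pure titanium: E = 102.7 GPa, ρ = 4517 kg/m³
  magnesium alloy: E = 45.00 GPa, ρ = 1810 kg/m³
  beryllium: E = 291.0 GPa, ρ = 1858 kg/m³
  beryllium: M = 157 MN·m/kg
  magnesium alloy: M = 24.9 MN·m/kg
  commercially pure titanium: M = 22.7 MN·m/kg
The maximum is for beryllium.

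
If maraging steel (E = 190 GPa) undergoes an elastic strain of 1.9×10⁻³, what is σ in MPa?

361 MPa

σ = E·ε = 190000 MPa × 1.9×10⁻³ = 361 MPa.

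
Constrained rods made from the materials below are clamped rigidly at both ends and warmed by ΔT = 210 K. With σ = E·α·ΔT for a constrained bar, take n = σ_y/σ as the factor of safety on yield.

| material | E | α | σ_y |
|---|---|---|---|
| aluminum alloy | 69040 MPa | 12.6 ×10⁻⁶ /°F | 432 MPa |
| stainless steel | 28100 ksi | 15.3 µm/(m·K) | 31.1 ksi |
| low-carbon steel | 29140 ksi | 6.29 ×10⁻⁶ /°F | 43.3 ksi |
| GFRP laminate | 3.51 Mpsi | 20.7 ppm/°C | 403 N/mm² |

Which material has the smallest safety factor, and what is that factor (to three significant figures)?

Converting E to GPa, α to ×10⁻⁶/K, σ_y to MPa, then σ and n for each:
  aluminum alloy: E = 69.04, α = 22.7, σ_y = 432.0 → σ = 329 MPa, n = 1.31
  stainless steel: E = 193.7, α = 15.3, σ_y = 214.4 → σ = 622 MPa, n = 0.344
  low-carbon steel: E = 200.9, α = 11.3, σ_y = 298.5 → σ = 478 MPa, n = 0.625
  GFRP laminate: E = 24.20, α = 20.7, σ_y = 403.0 → σ = 105 MPa, n = 3.83
Smallest n: stainless steel with n = 0.344.

stainless steel, n = 0.344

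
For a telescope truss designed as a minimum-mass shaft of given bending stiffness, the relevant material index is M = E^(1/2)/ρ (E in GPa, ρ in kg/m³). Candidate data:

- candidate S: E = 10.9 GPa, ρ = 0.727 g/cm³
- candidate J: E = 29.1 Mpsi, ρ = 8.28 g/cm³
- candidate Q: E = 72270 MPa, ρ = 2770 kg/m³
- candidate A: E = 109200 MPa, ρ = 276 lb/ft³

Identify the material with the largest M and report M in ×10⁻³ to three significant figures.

candidate S, M = 4.54×10⁻³

Putting every candidate on a common basis:
  candidate S: E = 10.90 GPa, ρ = 727.0 kg/m³
  candidate J: E = 200.6 GPa, ρ = 8280 kg/m³
  candidate Q: E = 72.27 GPa, ρ = 2770 kg/m³
  candidate A: E = 109.2 GPa, ρ = 4421 kg/m³
  candidate S: M = 4.54×10⁻³
  candidate Q: M = 3.07×10⁻³
  candidate A: M = 2.36×10⁻³
  candidate J: M = 1.71×10⁻³
The maximum is for candidate S.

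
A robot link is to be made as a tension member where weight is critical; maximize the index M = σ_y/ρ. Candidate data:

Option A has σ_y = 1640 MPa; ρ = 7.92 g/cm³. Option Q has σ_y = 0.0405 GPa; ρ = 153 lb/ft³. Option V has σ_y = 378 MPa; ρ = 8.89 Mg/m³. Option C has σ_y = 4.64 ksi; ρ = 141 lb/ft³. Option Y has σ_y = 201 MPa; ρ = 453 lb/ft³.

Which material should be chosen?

option A

In SI units:
  option A: σ_y = 1640 MPa, ρ = 7920 kg/m³
  option Q: σ_y = 40.50 MPa, ρ = 2451 kg/m³
  option V: σ_y = 378.0 MPa, ρ = 8890 kg/m³
  option C: σ_y = 31.99 MPa, ρ = 2259 kg/m³
  option Y: σ_y = 201.0 MPa, ρ = 7256 kg/m³
  option A: M = 207 kN·m/kg
  option V: M = 42.5 kN·m/kg
  option Y: M = 27.7 kN·m/kg
  option Q: M = 16.5 kN·m/kg
  option C: M = 14.2 kN·m/kg
Option A ranks first.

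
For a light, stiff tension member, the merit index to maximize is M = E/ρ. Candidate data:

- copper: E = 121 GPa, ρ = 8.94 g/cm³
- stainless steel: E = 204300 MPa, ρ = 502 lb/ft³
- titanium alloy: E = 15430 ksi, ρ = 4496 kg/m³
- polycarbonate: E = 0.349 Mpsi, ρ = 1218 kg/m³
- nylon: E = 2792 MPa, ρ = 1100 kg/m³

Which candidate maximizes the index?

stainless steel

Putting every candidate on a common basis:
  copper: E = 121.0 GPa, ρ = 8940 kg/m³
  stainless steel: E = 204.3 GPa, ρ = 8041 kg/m³
  titanium alloy: E = 106.4 GPa, ρ = 4496 kg/m³
  polycarbonate: E = 2.406 GPa, ρ = 1218 kg/m³
  nylon: E = 2.792 GPa, ρ = 1100 kg/m³
  stainless steel: M = 25.4 MN·m/kg
  titanium alloy: M = 23.7 MN·m/kg
  copper: M = 13.5 MN·m/kg
  nylon: M = 2.54 MN·m/kg
  polycarbonate: M = 1.98 MN·m/kg
Stainless steel has the largest M.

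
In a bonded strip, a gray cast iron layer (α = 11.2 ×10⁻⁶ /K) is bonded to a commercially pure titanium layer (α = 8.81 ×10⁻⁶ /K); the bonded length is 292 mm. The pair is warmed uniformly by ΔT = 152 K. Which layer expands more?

α(gray cast iron) = 11.2×10⁻⁶/K vs α(commercially pure titanium) = 8.81×10⁻⁶/K.
Higher α expands more for the same ΔT: gray cast iron.

gray cast iron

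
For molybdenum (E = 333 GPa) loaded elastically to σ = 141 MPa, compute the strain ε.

ε = σ/E = 141 / 333000 = 4.23×10⁻⁴.

4.23×10⁻⁴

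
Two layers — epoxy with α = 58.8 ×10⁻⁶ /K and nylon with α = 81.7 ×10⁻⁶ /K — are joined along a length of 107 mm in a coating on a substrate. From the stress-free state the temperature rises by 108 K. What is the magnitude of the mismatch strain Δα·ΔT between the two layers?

2.47×10⁻³

Δα = |58.8 − 81.7|×10⁻⁶/K = 22.9×10⁻⁶/K.
Mismatch strain = Δα·ΔT = 22.9×10⁻⁶ × 108.0 = 2.47×10⁻³.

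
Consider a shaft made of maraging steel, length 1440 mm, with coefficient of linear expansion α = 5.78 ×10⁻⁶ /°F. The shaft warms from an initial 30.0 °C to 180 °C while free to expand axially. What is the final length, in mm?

1442.2 mm

Convert α: 5.78×10⁻⁶/°F × (9/5) = 10.4×10⁻⁶/K.
ΔT = 180 − 30.0 = 150.0 K.
ΔL = α·L₀·ΔT = 10.4×10⁻⁶ × 1440 mm × 150.0 K = 2.25 mm.
L = L₀ + ΔL = 1440 + 2.25 = 1442.2 mm.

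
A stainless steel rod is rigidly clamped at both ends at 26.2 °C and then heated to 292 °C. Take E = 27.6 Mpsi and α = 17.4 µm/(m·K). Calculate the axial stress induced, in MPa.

880 MPa

E = 27.6 Mpsi = 190.3 GPa.
ΔT = 265.8 K. Constrained thermal stress σ = E·α·ΔT = 190.3×10³ MPa × 17.4×10⁻⁶ × 265.8 = 880 MPa (compressive).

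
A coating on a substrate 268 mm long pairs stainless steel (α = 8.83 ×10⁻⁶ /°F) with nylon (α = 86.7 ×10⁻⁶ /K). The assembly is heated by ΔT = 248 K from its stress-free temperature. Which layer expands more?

stainless steel: α = 8.83×10⁻⁶/°F × 9/5 = 15.9×10⁻⁶/K.
α(stainless steel) = 15.9×10⁻⁶/K vs α(nylon) = 86.7×10⁻⁶/K.
Higher α expands more for the same ΔT: nylon.

nylon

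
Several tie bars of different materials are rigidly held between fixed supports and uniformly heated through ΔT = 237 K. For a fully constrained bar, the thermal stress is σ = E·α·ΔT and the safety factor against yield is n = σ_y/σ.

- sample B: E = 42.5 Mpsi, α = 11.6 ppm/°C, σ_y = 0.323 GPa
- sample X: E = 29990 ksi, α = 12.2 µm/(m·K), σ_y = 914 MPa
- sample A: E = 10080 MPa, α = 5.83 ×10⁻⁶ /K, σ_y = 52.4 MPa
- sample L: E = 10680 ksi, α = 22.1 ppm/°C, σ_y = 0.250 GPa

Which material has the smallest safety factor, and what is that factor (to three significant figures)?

sample B, n = 0.401

Converting E to GPa, α to ×10⁻⁶/K, σ_y to MPa, then σ and n for each:
  sample B: E = 293.0, α = 11.6, σ_y = 323.0 → σ = 806 MPa, n = 0.401
  sample X: E = 206.8, α = 12.2, σ_y = 914.0 → σ = 598 MPa, n = 1.53
  sample A: E = 10.08, α = 5.83, σ_y = 52.40 → σ = 13.9 MPa, n = 3.76
  sample L: E = 73.64, α = 22.1, σ_y = 250.0 → σ = 386 MPa, n = 0.648
Smallest n: sample B with n = 0.401.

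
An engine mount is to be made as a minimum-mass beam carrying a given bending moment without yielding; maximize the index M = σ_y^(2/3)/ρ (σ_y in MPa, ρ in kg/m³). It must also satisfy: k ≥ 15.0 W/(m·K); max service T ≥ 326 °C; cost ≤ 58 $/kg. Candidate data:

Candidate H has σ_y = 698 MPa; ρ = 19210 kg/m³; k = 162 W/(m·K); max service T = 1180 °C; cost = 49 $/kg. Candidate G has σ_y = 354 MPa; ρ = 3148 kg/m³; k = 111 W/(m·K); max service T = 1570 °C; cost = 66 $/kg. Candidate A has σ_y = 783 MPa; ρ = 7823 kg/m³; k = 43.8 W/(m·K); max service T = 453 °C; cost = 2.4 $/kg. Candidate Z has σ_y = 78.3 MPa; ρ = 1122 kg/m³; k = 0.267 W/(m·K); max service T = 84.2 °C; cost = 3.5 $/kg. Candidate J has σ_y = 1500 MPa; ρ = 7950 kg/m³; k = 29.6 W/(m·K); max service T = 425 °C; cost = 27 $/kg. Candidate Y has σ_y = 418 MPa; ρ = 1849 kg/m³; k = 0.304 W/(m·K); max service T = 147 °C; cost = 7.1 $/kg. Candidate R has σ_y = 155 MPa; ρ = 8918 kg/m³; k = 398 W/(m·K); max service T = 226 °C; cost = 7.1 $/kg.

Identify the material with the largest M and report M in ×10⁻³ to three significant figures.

candidate J, M = 16.5×10⁻³

Screen on constraints: k ≥ 15.0 W/(m·K); max service T ≥ 326 °C; cost ≤ 58 $/kg. Survivors: candidate H, candidate A, candidate J.
Computing M directly (units already consistent):
  candidate J: M = 16.5×10⁻³
  candidate A: M = 10.9×10⁻³
  candidate H: M = 4.10×10⁻³
The maximum is for candidate J.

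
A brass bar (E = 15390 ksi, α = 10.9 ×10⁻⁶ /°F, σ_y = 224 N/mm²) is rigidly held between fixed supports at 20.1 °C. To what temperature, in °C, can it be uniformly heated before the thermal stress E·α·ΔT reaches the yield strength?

128 °C

E = 15390 ksi = 106.1 GPa.
α = 10.9×10⁻⁶/°F × 9/5 = 19.6×10⁻⁶/K.
σ_y = 224 N/mm² = 224.0 MPa.
E·α·ΔT = 224.0 MPa ⇒ ΔT = 224.0 / (106.1×10³ × 19.6×10⁻⁶) = 107.6 K.
T = 20.1 + 107.6 = 127.7 °C.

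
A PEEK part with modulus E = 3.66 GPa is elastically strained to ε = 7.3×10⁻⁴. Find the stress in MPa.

σ = E·ε = 3660 MPa × 7.3×10⁻⁴ = 2.67 MPa.

2.67 MPa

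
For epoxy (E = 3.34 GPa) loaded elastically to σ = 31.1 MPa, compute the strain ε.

9.31×10⁻³

ε = σ/E = 31.1 / 3340 = 9.31×10⁻³.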